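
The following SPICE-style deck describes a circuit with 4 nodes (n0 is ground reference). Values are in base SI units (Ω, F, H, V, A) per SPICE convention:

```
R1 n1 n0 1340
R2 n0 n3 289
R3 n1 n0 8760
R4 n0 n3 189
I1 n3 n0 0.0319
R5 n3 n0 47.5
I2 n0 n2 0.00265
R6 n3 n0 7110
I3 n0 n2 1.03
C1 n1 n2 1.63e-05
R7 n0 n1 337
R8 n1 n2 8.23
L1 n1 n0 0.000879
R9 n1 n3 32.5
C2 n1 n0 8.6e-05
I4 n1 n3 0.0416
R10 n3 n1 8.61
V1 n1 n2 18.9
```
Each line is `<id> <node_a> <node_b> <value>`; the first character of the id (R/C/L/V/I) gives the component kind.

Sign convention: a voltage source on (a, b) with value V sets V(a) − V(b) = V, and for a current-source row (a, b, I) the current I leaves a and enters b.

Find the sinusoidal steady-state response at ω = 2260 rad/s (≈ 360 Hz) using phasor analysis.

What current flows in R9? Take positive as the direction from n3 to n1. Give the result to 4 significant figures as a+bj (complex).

0.0001366-0.01670j A

MNA unknowns: 3 node voltages V₁..V_3 plus 1 source current (V1)
R1: Y=0.0007463+0.000j on G[1,0]
R2: Y=0.003460+0.000j on G[0,3]
R3: Y=0.0001142+0.000j on G[1,0]
R4: Y=0.005291+0.000j on G[0,3]
I1: z[3]−=0.0319, z[0]+=0.0319
R5: Y=0.02105+0.000j on G[3,0]
I2: z[0]−=0.00265, z[2]+=0.00265
R6: Y=0.0001406+0.000j on G[3,0]
I3: z[0]−=1.03, z[2]+=1.03
C1: Y=0.000+0.03684j on G[1,2]
R7: Y=0.002967+0.000j on G[0,1]
R8: Y=0.1215+0.000j on G[1,2]
L1: Y=0.000-0.5034j on G[1,0]
R9: Y=0.03077+0.000j on G[1,3]
C2: Y=0.000+0.1944j on G[1,0]
I4: z[1]−=0.0416, z[3]+=0.0416
R10: Y=0.1161+0.000j on G[3,1]
V1: row V1−V2=18.9, i_V1 at 1,2
solve → V1=0.2977+3.205j, V2=-18.60+3.205j, V3=0.3022+2.663j
aux → i_V1=-3.329-0.6962j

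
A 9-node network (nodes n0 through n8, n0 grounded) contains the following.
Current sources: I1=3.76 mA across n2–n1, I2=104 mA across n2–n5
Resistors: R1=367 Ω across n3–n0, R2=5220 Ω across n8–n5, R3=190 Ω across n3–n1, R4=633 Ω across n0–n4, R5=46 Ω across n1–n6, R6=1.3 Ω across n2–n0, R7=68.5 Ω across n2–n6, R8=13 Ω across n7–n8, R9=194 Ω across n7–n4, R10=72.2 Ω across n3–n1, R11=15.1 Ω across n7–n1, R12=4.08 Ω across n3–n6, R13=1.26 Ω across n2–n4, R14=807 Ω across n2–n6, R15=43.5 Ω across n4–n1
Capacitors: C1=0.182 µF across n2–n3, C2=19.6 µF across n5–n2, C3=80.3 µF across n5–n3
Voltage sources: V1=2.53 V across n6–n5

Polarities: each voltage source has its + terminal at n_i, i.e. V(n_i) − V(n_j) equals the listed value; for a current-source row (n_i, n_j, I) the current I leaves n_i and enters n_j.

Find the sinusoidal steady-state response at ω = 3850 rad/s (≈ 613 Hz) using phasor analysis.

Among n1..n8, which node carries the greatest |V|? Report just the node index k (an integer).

MNA unknowns: 8 node voltages V₁..V_8 plus 1 source current (V1)
I1: z[2]−=0.00376, z[1]+=0.00376
R1: Y=0.002725+0.000j on G[3,0]
R2: Y=0.0001916+0.000j on G[8,5]
R3: Y=0.005263+0.000j on G[3,1]
R4: Y=0.001580+0.000j on G[0,4]
R5: Y=0.02174+0.000j on G[1,6]
R6: Y=0.7692+0.000j on G[2,0]
R7: Y=0.01460+0.000j on G[2,6]
R8: Y=0.07692+0.000j on G[7,8]
R9: Y=0.005155+0.000j on G[7,4]
I2: z[2]−=0.104, z[5]+=0.104
R10: Y=0.01385+0.000j on G[3,1]
C1: Y=0.000+0.0007007j on G[2,3]
R11: Y=0.06623+0.000j on G[7,1]
R12: Y=0.2451+0.000j on G[3,6]
C2: Y=0.000+0.07546j on G[5,2]
R13: Y=0.7937+0.000j on G[2,4]
R14: Y=0.001239+0.000j on G[2,6]
R15: Y=0.02299+0.000j on G[4,1]
C3: Y=0.000+0.3092j on G[5,3]
V1: row V6−V5=2.53, i_V1 at 6,5
solve → V1=1.322-0.5134j, V2=-0.004681+0.005295j, V3=1.298-1.488j, V4=0.04008-0.01222j, V5=0.2851-0.2986j, V6=2.815-0.2986j, V7=1.227-0.4768j, V8=1.225-0.4763j
aux → i_V1=-0.4489-0.2913j

6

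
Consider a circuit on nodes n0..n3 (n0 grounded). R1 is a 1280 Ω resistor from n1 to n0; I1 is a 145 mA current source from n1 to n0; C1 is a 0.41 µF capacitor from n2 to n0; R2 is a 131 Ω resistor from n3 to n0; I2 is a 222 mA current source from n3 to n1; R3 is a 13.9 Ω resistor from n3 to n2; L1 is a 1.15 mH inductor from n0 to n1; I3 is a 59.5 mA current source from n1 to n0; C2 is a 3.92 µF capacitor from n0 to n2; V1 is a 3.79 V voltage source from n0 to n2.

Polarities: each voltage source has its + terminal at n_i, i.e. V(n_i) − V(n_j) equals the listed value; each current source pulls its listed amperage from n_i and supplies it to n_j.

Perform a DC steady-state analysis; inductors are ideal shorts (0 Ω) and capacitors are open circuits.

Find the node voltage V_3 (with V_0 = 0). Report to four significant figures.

Apply KCL at each of the 3 non-ground nodes and solve the resulting linear system.
Node n1: branches {R1, I1, I2, L1, I3} → V_1 = 0.000
Node n2: branches {C1, R3, C2, V1} → V_2 = -3.790
Node n3: branches {R2, I2, R3} → V_3 = -6.216
Source currents: i(L1)=-0.01750, i(V1)=0.1745

-6.216 V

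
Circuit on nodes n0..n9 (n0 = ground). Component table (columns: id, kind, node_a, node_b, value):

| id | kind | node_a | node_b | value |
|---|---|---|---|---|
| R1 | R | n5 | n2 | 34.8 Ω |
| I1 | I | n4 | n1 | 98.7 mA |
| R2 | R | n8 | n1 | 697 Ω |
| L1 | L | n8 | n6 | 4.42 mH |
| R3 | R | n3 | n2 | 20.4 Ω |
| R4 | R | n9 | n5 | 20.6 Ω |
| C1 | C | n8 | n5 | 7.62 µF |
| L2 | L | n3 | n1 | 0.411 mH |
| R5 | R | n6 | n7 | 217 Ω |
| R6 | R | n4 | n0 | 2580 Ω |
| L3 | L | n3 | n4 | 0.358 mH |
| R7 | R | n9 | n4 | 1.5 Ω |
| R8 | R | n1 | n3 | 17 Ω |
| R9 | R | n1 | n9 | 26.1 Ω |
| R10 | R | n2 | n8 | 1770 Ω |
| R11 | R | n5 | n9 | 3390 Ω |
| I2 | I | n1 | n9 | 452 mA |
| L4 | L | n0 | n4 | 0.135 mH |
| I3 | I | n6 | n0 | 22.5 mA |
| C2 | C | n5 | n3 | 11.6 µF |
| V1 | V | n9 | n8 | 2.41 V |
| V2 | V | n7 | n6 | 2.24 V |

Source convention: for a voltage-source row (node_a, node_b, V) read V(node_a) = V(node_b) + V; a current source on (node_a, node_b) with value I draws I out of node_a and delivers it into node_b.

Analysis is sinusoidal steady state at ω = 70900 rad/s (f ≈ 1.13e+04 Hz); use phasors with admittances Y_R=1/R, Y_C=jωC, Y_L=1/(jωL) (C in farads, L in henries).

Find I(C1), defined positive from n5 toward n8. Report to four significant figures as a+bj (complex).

MNA unknowns: 9 node voltages V₁..V_9 plus 2 source currents (V1, V2)
R1: Y=0.02874+0.000j on G[5,2]
I1: z[4]−=0.0987, z[1]+=0.0987
R2: Y=0.001435+0.000j on G[8,1]
L1: Y=0.000-0.003191j on G[8,6]
R3: Y=0.04902+0.000j on G[3,2]
R4: Y=0.04854+0.000j on G[9,5]
C1: Y=0.000+0.5403j on G[8,5]
L2: Y=0.000-0.03432j on G[3,1]
R5: Y=0.004608+0.000j on G[6,7]
R6: Y=0.0003876+0.000j on G[4,0]
L3: Y=0.000-0.03940j on G[3,4]
R7: Y=0.6667+0.000j on G[9,4]
R8: Y=0.05882+0.000j on G[1,3]
R9: Y=0.03831+0.000j on G[1,9]
R10: Y=0.0005650+0.000j on G[2,8]
R11: Y=0.0002950+0.000j on G[5,9]
I2: z[1]−=0.452, z[9]+=0.452
L4: Y=0.000-0.1045j on G[0,4]
I3: z[6]−=0.0225, z[0]+=0.0225
C2: Y=0.000+0.8224j on G[5,3]
V1: row V9−V8=2.41, i_V1 at 9,8
V2: row V7−V6=2.24, i_V2 at 7,6
solve → V1=-4.787-0.9783j, V2=-2.512-0.1623j, V3=-2.549-0.08644j, V4=-0.0007989-0.2154j, V5=-2.452-0.2877j, V6=-2.304-7.417j, V7=-0.06412-7.417j, V8=-2.304-0.3660j, V9=0.1059-0.3660j
aux → i_V1=0.06847+0.08076j, i_V2=-0.01032+0.000j

-0.04229-0.08000j A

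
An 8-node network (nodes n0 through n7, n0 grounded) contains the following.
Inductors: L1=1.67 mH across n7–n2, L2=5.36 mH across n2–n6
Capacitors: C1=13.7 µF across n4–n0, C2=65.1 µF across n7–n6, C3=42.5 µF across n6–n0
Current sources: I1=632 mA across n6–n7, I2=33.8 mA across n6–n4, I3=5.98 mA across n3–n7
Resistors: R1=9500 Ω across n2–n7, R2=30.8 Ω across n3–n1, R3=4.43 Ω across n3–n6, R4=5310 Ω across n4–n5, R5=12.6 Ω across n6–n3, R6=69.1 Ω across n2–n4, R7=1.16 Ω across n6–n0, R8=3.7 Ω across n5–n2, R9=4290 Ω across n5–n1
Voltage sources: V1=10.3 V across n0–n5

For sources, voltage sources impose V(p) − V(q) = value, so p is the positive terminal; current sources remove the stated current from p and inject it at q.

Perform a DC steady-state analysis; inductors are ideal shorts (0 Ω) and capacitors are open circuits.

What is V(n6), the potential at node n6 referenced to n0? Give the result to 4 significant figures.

Element admittances at DC:
  L1: short n7↔n2 (DC inductor)
  Y(C1) = 0.000 S between n4,n0
  I1: injects 0.632 A into n7 (from n6)
  Y(C2) = 0.000 S between n7,n6
  Y(R1) = 0.0001053 S between n2,n7
  L2: short n2↔n6 (DC inductor)
  Y(R2) = 0.03247 S between n3,n1
  Y(R3) = 0.2257 S between n3,n6
  Y(R4) = 0.0001883 S between n4,n5
  Y(R5) = 0.07937 S between n6,n3
  Y(R6) = 0.01447 S between n2,n4
  I2: injects 0.0338 A into n4 (from n6)
  Y(R7) = 0.8621 S between n6,n0
  I3: injects 0.00598 A into n7 (from n3)
  Y(R8) = 0.2703 S between n5,n2
  Y(R9) = 0.0002331 S between n5,n1
  Y(C3) = 0.000 S between n6,n0
  V1: constraint V(n0)−V(n5) = 10.3
Assemble and solve the 10×10 MNA system:
  V(n1)=-2.543  V(n2)=-2.462  V(n3)=-2.487  V(n4)=-0.2568  V(n5)=-10.30  V(n6)=-2.462  V(n7)=-2.462
  i(L1)=0.6380  i(L2)=-1.449  i(V1)=-2.122

-2.462 V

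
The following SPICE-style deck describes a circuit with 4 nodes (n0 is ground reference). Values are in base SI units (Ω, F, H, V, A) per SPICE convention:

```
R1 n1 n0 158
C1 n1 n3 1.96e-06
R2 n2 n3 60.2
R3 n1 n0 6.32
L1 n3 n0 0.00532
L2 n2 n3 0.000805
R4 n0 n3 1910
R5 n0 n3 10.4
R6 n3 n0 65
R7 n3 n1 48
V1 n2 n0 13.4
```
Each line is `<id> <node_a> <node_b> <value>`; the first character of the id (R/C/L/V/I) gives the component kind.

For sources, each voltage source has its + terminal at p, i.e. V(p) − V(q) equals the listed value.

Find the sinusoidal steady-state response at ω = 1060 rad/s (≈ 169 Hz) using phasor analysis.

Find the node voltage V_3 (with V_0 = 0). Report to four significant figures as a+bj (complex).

11.53-1.094j V

MNA unknowns: 3 node voltages V₁..V_3 plus 1 source current (V1)
R1: Y=0.006329+0.000j on G[1,0]
C1: Y=0.000+0.002078j on G[1,3]
R2: Y=0.01661+0.000j on G[2,3]
R3: Y=0.1582+0.000j on G[1,0]
L1: Y=0.000-0.1773j on G[3,0]
L2: Y=0.000-1.172j on G[2,3]
R4: Y=0.0005236+0.000j on G[0,3]
R5: Y=0.09615+0.000j on G[0,3]
R6: Y=0.01538+0.000j on G[3,0]
R7: Y=0.02083+0.000j on G[3,1]
V1: row V2−V0=13.4, i_V1 at 2,0
solve → V1=1.308-0.008404j, V2=13.40+0.000j, V3=11.53-1.094j
aux → i_V1=-1.314+2.169j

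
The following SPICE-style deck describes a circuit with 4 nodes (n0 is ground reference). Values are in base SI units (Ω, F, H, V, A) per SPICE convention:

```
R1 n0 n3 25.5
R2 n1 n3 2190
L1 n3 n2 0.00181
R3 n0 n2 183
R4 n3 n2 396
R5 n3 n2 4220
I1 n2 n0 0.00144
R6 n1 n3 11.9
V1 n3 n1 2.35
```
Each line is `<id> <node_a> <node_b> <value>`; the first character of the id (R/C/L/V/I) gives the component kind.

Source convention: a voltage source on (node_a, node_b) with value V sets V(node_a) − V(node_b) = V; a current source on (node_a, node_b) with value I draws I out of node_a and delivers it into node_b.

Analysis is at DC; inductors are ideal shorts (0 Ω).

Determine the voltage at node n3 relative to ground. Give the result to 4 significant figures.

Apply KCL at each of the 3 non-ground nodes and solve the resulting linear system.
Node n1: branches {R2, R6, V1} → V_1 = -2.382
Node n2: branches {L1, R3, R4, R5, I1} → V_2 = -0.03223
Node n3: branches {R1, R2, L1, R4, R5, R6, V1} → V_3 = -0.03223
Source currents: i(L1)=0.001264, i(V1)=-0.1986

-0.03223 V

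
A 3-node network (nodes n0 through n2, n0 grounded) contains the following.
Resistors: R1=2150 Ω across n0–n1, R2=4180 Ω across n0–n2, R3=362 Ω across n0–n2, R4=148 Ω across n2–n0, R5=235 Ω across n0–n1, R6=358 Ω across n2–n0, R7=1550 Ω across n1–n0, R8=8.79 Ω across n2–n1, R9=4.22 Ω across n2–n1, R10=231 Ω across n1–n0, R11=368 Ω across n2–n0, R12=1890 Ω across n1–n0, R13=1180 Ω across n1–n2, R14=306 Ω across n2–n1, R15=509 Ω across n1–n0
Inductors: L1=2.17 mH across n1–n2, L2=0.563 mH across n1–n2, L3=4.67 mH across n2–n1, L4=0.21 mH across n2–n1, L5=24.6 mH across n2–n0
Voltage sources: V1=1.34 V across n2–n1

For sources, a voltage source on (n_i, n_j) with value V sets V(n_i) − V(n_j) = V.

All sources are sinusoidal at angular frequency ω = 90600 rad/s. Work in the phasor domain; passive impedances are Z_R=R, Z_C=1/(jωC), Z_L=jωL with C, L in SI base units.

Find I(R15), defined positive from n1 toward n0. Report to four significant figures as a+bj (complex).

Apply KCL at each of the 2 non-ground nodes and solve the resulting linear system.
Node n1: branches {R1, R5, L1, L2, R7, L3, R8, R9, R10, R12, R13, L4, R14, R15, V1} → V_1 = -0.7453+0.009717j
Node n2: branches {R2, R3, R4, R6, L1, L2, L3, R8, R9, R11, R13, L4, L5, R14, V1} → V_2 = 0.5947+0.009717j
Source currents: i(V1)=-0.4846+0.1068j

-0.001464+1.909e-05j A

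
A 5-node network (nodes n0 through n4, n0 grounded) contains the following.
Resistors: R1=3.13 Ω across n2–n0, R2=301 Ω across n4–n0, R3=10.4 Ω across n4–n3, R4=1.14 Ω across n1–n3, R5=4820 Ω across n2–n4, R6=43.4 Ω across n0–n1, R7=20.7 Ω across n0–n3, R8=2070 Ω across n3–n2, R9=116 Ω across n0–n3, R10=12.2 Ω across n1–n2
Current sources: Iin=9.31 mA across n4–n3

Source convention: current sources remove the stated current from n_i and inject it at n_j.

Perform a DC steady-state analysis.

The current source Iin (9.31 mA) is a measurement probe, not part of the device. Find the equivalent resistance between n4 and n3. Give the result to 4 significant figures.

R_eq = 10.04 Ω

MNA unknowns: 4 node voltages V₁..V_4
R1: Y=0.3195 on G[2,0]
R2: Y=0.003322 on G[4,0]
R3: Y=0.09615 on G[4,3]
R4: Y=0.8772 on G[1,3]
R5: Y=0.0002075 on G[2,4]
R6: Y=0.02304 on G[0,1]
R7: Y=0.04831 on G[0,3]
R8: Y=0.0004831 on G[3,2]
R9: Y=0.008621 on G[0,3]
R10: Y=0.08197 on G[1,2]
Iin: z[4]−=0.00931, z[3]+=0.00931
solve → V1=0.002100, V2=0.0003838, V3=0.002316, V4=-0.09116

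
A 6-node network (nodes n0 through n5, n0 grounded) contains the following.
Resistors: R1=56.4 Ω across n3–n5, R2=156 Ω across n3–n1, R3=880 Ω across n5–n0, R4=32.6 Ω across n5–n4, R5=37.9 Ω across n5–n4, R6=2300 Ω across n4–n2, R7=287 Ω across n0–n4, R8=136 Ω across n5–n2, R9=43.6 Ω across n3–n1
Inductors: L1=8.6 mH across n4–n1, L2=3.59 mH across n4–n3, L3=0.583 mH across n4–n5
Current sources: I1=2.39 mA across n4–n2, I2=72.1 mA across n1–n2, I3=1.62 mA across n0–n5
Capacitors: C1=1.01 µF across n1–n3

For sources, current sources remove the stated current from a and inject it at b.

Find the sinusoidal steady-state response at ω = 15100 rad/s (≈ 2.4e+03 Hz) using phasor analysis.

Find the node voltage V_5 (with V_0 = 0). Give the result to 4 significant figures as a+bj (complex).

Apply KCL at each of the 5 non-ground nodes and solve the resulting linear system.
Node n1: branches {L1, R2, R9, C1, I2} → V_1 = -2.532-1.730j
Node n2: branches {I1, R6, R8, I2} → V_2 = 10.22+0.1393j
Node n3: branches {R1, R2, L2, R9, C1} → V_3 = -0.6469-1.982j
Node n4: branches {L1, I1, L2, R4, R5, R6, R7, L3} → V_4 = 0.2436-0.04906j
Node n5: branches {R1, R3, R4, R5, R8, L3, I3} → V_5 = 0.6788+0.1504j

0.6788+0.1504j V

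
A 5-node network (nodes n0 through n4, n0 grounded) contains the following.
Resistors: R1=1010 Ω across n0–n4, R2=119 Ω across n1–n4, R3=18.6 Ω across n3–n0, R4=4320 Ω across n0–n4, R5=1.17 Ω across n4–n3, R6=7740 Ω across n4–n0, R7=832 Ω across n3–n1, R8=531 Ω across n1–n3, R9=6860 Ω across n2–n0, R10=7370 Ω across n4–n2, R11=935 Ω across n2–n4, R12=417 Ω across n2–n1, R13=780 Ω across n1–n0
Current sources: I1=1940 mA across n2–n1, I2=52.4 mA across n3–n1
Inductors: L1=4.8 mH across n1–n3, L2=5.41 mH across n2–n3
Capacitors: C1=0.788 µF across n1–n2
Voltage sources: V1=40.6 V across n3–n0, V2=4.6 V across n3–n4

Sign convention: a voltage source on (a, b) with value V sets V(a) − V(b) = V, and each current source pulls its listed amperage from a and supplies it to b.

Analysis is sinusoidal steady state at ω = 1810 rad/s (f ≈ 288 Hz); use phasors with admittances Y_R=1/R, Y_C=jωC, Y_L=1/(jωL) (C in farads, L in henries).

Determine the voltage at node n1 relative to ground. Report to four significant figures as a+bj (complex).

43.24+16.60j V

Element admittances at ω=1810 rad/s:
  Y(R1) = 0.0009901+0.000j S between n0,n4
  I1: injects 1.94 A into n1 (from n2)
  Y(R2) = 0.008403+0.000j S between n1,n4
  Y(L1) = 0.000-0.1151j S between n1,n3
  Y(R3) = 0.05376+0.000j S between n3,n0
  Y(R4) = 0.0002315+0.000j S between n0,n4
  Y(L2) = 0.000-0.1021j S between n2,n3
  Y(R5) = 0.8547+0.000j S between n4,n3
  Y(R6) = 0.0001292+0.000j S between n4,n0
  Y(C1) = 0.000+0.001426j S between n1,n2
  Y(R7) = 0.001202+0.000j S between n3,n1
  Y(R8) = 0.001883+0.000j S between n1,n3
  Y(R9) = 0.0001458+0.000j S between n2,n0
  Y(R10) = 0.0001357+0.000j S between n4,n2
  Y(R11) = 0.001070+0.000j S between n2,n4
  Y(R12) = 0.002398+0.000j S between n2,n1
  Y(R13) = 0.001282+0.000j S between n1,n0
  I2: injects 0.0524 A into n1 (from n3)
  V1: constraint V(n3)−V(n0) = 40.6
  V2: constraint V(n3)−V(n4) = 4.6
Assemble and solve the 6×6 MNA system:
  V(n1)=43.24+16.60j  V(n2)=39.44-19.51j  V(n3)=40.60+0.000j  V(n4)=36.00+0.000j
  i(V1)=-2.293-0.01843j  i(V2)=-3.948-0.1160j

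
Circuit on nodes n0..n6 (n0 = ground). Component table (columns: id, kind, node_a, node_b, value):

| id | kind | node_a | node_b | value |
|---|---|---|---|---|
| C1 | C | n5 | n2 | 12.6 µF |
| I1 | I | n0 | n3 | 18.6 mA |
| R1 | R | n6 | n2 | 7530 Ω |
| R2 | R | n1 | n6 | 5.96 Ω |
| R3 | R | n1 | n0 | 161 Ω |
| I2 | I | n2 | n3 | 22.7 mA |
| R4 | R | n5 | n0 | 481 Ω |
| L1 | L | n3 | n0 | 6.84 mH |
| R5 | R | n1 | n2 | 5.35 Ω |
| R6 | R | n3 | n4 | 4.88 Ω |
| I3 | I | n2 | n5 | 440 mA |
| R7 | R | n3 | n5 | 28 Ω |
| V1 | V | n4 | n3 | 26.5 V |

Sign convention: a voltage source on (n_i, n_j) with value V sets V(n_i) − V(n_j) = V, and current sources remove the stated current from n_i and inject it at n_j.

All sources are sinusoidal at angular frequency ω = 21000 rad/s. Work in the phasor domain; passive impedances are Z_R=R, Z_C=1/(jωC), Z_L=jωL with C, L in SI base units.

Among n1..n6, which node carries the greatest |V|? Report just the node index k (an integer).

4

MNA unknowns: 6 node voltages V₁..V_6 plus 1 source current (V1)
C1: Y=0.000+0.2646j on G[5,2]
I1: z[0]−=0.0186, z[3]+=0.0186
R1: Y=0.0001328+0.000j on G[6,2]
R2: Y=0.1678+0.000j on G[1,6]
R3: Y=0.006211+0.000j on G[1,0]
I2: z[2]−=0.0227, z[3]+=0.0227
R4: Y=0.002079+0.000j on G[5,0]
L1: Y=0.000-0.006962j on G[3,0]
R5: Y=0.1869+0.000j on G[1,2]
R6: Y=0.2049+0.000j on G[3,4]
I3: z[2]−=0.44, z[5]+=0.44
R7: Y=0.03571+0.000j on G[3,5]
V1: row V4−V3=26.5, i_V1 at 4,3
solve → V1=1.278+2.370j, V2=1.320+2.448j, V3=2.314+1.121j, V4=28.81+1.121j, V5=1.376+0.6695j, V6=1.278+2.370j
aux → i_V1=-5.430+0.000j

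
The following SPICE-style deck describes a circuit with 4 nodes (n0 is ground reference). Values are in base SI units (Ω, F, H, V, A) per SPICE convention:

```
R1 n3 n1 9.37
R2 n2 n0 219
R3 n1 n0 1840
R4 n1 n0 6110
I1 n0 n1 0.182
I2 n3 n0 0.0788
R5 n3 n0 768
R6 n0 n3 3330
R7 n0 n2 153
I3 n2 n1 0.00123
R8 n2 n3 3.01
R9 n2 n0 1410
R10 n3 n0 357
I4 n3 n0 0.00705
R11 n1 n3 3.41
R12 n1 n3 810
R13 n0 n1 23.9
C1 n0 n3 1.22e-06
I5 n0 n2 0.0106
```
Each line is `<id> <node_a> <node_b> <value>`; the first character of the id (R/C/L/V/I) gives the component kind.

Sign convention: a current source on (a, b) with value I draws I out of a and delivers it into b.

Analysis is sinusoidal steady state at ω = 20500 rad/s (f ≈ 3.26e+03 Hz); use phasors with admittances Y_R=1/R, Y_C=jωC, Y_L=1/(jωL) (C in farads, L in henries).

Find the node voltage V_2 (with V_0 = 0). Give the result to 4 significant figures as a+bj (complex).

1.331-0.6009j V

Apply KCL at each of the 3 non-ground nodes and solve the resulting linear system.
Node n1: branches {R1, R3, R4, I1, I3, R11, R12, R13} → V_1 = 1.634-0.5626j
Node n2: branches {R2, R7, I3, R8, R9, I5} → V_2 = 1.331-0.6009j
Node n3: branches {R1, I2, R5, R6, R8, R10, I4, R11, R12, C1} → V_3 = 1.350-0.6222j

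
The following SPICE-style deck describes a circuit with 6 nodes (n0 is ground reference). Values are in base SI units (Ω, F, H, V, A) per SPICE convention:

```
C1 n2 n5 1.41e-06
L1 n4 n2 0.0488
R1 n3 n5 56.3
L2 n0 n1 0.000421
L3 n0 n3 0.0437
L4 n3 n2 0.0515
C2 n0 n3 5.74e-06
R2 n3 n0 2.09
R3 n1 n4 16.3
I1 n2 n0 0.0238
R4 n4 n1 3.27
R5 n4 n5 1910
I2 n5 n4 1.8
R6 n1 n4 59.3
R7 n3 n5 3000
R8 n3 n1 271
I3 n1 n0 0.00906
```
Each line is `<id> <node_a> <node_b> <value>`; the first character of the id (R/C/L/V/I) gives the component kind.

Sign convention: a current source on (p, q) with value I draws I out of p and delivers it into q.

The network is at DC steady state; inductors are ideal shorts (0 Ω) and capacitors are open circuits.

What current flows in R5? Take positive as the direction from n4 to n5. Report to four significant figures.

Apply KCL at each of the 5 non-ground nodes and solve the resulting linear system.
Node n1: branches {L2, R3, R4, R6, R8, I3} → V_1 = 0.000
Node n2: branches {C1, L1, L4, I1} → V_2 = 0.000
Node n3: branches {R1, L3, L4, C2, R2, R7, R8} → V_3 = 0.000
Node n4: branches {L1, R3, R4, R5, I2, R6} → V_4 = 0.000
Node n5: branches {C1, R1, R5, I2, R7} → V_5 = -96.68
Source currents: i(L1)=1.749, i(L2)=0.009060, i(L3)=0.02380, i(L4)=-1.726

0.05062 A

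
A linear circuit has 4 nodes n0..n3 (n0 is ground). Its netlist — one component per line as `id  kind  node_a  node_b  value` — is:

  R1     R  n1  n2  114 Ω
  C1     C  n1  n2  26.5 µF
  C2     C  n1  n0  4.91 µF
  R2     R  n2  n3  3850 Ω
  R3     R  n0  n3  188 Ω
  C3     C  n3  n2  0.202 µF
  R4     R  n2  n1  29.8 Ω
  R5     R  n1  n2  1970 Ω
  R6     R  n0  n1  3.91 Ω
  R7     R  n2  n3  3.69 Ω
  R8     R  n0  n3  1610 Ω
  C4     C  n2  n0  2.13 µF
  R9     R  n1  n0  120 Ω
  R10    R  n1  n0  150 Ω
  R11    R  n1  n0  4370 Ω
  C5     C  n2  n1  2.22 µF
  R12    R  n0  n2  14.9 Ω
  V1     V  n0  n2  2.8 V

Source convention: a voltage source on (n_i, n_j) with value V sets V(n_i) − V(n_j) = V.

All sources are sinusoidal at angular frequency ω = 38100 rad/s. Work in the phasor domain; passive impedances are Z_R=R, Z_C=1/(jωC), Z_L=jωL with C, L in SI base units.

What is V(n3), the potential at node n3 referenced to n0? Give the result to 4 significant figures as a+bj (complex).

Element admittances at ω=38100 rad/s:
  Y(R1) = 0.008772+0.000j S between n1,n2
  Y(C1) = 0.000+1.010j S between n1,n2
  Y(C2) = 0.000+0.1871j S between n1,n0
  Y(R2) = 0.0002597+0.000j S between n2,n3
  Y(R3) = 0.005319+0.000j S between n0,n3
  Y(C3) = 0.000+0.007696j S between n3,n2
  Y(R4) = 0.03356+0.000j S between n2,n1
  Y(R5) = 0.0005076+0.000j S between n1,n2
  Y(R6) = 0.2558+0.000j S between n0,n1
  Y(R7) = 0.2710+0.000j S between n2,n3
  Y(R8) = 0.0006211+0.000j S between n0,n3
  Y(C4) = 0.000+0.08115j S between n2,n0
  Y(R9) = 0.008333+0.000j S between n1,n0
  Y(R10) = 0.006667+0.000j S between n1,n0
  Y(R11) = 0.0002288+0.000j S between n1,n0
  Y(C5) = 0.000+0.08458j S between n2,n1
  Y(R12) = 0.06711+0.000j S between n0,n2
  V1: constraint V(n0)−V(n2) = 2.8
Assemble and solve the 4×4 MNA system:
  V(n1)=-2.278-0.4642j  V(n2)=-2.800+0.000j  V(n3)=-2.740-0.001665j
  i(V1)=-0.7345-0.7791j

-2.740-0.001665j V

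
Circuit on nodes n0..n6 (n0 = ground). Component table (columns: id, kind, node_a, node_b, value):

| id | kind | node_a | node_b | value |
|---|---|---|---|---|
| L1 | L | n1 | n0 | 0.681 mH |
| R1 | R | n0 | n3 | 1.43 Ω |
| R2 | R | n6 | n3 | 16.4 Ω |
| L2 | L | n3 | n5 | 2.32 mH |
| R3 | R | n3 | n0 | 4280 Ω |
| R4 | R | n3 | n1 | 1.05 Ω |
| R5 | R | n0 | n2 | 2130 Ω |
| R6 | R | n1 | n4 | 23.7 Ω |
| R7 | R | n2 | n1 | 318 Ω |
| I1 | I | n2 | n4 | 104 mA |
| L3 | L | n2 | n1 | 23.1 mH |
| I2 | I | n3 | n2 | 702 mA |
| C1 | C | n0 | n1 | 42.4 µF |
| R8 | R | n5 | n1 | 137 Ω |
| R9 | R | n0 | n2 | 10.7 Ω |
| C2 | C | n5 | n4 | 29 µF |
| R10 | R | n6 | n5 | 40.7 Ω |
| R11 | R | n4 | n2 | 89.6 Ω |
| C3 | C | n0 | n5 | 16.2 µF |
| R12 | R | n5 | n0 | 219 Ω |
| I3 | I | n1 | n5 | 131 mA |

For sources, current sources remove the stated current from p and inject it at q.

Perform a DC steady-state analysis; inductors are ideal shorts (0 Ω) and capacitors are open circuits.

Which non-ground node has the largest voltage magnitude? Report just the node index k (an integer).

Element admittances at DC:
  L1: short n1↔n0 (DC inductor)
  Y(R1) = 0.6993 S between n0,n3
  Y(R2) = 0.06098 S between n6,n3
  L2: short n3↔n5 (DC inductor)
  Y(R3) = 0.0002336 S between n3,n0
  Y(R4) = 0.9524 S between n3,n1
  Y(R5) = 0.0004695 S between n0,n2
  Y(R6) = 0.04219 S between n1,n4
  Y(R7) = 0.003145 S between n2,n1
  I1: injects 0.104 A into n4 (from n2)
  L3: short n2↔n1 (DC inductor)
  I2: injects 0.702 A into n2 (from n3)
  Y(C1) = 0.000 S between n0,n1
  Y(R8) = 0.007299 S between n5,n1
  Y(R9) = 0.09346 S between n0,n2
  Y(C2) = 0.000 S between n5,n4
  Y(R10) = 0.02457 S between n6,n5
  Y(R11) = 0.01116 S between n4,n2
  Y(C3) = 0.000 S between n0,n5
  Y(R12) = 0.004566 S between n5,n0
  I3: injects 0.131 A into n5 (from n1)
Assemble and solve the 9×9 MNA system:
  V(n1)=0.000  V(n2)=0.000  V(n3)=-0.3432  V(n4)=1.949  V(n5)=-0.3432  V(n6)=-0.3432
  i(L1)=0.2416  i(L2)=-0.1351  i(L3)=0.6198

4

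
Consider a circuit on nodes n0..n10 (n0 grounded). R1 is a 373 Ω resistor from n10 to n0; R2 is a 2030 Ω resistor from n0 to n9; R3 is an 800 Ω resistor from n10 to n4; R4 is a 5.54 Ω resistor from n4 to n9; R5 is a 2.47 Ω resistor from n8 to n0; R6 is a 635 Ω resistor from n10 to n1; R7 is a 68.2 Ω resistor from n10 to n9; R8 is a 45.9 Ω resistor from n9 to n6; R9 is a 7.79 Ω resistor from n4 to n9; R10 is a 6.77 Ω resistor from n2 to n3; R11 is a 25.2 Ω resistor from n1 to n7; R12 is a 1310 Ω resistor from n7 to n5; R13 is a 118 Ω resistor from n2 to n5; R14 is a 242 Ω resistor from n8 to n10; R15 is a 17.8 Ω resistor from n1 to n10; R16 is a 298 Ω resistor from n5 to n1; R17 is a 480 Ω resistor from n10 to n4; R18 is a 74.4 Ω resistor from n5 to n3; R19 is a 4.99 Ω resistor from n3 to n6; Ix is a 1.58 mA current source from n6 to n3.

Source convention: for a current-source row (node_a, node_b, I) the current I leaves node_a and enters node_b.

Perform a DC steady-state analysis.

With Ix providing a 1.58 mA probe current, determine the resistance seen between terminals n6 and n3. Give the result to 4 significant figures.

Apply KCL at each of the 10 non-ground nodes and solve the resulting linear system.
Node n1: branches {R6, R11, R15, R16} → V_1 = 0.0004011
Node n2: branches {R10, R13} → V_2 = 0.005897
Node n3: branches {R10, R18, R19, Ix} → V_3 = 0.005945
Node n4: branches {R3, R4, R9, R17} → V_4 = -0.0009557
Node n5: branches {R12, R13, R16, R18} → V_5 = 0.005055
Node n6: branches {R8, R19, Ix} → V_6 = -0.001844
Node n7: branches {R11, R12} → V_7 = 0.0004889
Node n8: branches {R5, R14} → V_8 = 7.106e-07
Node n9: branches {R2, R4, R7, R8, R9} → V_9 = -0.0009667
Node n10: branches {R1, R3, R6, R7, R14, R15, R17} → V_10 = 7.033e-05

R_eq = 4.930 Ω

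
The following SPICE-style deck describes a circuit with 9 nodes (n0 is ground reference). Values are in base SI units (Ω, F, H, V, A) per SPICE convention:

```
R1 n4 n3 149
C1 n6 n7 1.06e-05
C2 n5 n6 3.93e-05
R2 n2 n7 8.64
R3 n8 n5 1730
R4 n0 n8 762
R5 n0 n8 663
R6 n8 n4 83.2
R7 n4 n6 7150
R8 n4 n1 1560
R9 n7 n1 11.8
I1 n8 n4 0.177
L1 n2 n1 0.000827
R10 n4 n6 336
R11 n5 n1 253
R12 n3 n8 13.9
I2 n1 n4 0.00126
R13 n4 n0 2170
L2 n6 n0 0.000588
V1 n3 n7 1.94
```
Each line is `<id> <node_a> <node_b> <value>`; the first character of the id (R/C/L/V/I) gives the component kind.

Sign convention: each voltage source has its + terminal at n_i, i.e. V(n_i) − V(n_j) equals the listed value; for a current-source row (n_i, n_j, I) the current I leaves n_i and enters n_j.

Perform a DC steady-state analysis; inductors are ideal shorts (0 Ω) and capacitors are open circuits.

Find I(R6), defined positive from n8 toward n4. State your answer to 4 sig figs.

Apply KCL at each of the 8 non-ground nodes and solve the resulting linear system.
Node n1: branches {R8, R9, L1, R11, I2} → V_1 = -5.981
Node n2: branches {R2, L1} → V_2 = -5.981
Node n3: branches {R1, R12, V1} → V_3 = -4.068
Node n4: branches {R1, R6, R7, R8, I1, R10, I2, R13} → V_4 = 3.852
Node n5: branches {C2, R3, R11} → V_5 = -5.841
Node n6: branches {C1, C2, R7, R10, L2} → V_6 = 0.000
Node n7: branches {C1, R2, R9, V1} → V_7 = -6.008
Node n8: branches {R3, R4, R5, R6, I1, R12} → V_8 = -4.885
Source currents: i(L1)=-0.003230, i(L2)=0.01200, i(V1)=-0.005596

-0.1050 A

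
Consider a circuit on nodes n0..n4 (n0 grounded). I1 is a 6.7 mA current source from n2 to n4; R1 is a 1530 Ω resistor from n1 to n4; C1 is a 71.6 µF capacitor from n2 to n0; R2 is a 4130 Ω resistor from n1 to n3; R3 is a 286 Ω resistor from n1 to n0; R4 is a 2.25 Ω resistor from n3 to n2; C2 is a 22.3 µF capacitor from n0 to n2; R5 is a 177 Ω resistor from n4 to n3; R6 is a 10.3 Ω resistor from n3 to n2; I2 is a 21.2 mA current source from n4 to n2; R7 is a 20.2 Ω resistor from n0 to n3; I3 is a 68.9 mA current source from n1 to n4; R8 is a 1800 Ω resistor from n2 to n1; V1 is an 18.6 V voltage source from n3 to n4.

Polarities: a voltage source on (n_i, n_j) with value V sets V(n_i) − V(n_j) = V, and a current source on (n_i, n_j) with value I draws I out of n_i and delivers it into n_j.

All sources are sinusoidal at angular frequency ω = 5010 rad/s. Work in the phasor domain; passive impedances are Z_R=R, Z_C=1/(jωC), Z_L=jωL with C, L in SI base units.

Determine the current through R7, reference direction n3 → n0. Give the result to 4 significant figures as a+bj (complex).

0.004837-0.005045j A

Element admittances at ω=5010 rad/s:
  I1: injects 0.0067 A into n4 (from n2)
  Y(R1) = 0.0006536+0.000j S between n1,n4
  Y(C1) = 0.000+0.3587j S between n2,n0
  Y(R2) = 0.0002421+0.000j S between n1,n3
  Y(R3) = 0.003497+0.000j S between n1,n0
  Y(R4) = 0.4444+0.000j S between n3,n2
  Y(C2) = 0.000+0.1117j S between n0,n2
  Y(R5) = 0.005650+0.000j S between n4,n3
  Y(R6) = 0.09709+0.000j S between n3,n2
  I2: injects 0.0212 A into n2 (from n4)
  Y(R7) = 0.04950+0.000j S between n0,n3
  I3: injects 0.0689 A into n4 (from n1)
  Y(R8) = 0.0005556+0.000j S between n2,n1
  V1: constraint V(n3)−V(n4) = 18.6
Assemble and solve the 5×5 MNA system:
  V(n1)=-16.36-0.03095j  V(n2)=0.01095-0.1113j  V(n3)=0.09770-0.1019j  V(n4)=-18.50-0.1019j
  i(V1)=-0.1609-4.638e-05j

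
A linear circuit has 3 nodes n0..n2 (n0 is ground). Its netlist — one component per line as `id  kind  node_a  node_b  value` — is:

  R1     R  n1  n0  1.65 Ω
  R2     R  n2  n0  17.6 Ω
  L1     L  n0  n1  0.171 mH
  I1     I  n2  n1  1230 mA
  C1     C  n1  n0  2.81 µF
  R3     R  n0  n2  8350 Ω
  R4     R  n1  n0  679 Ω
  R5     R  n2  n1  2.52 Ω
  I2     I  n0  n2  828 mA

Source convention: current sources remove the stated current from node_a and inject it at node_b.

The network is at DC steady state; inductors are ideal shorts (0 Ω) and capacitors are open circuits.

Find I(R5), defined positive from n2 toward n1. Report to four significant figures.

-0.3516 A

MNA unknowns: 2 node voltages V₁..V_2 plus 1 source current (L1)
R1: Y=0.6061 on G[1,0]
R2: Y=0.05682 on G[2,0]
L1: row V0−V1=0, i_L1 at 0,1
I1: z[2]−=1.23, z[1]+=1.23
C1: Y=0.000 on G[1,0]
R3: Y=0.0001198 on G[0,2]
R4: Y=0.001473 on G[1,0]
R5: Y=0.3968 on G[2,1]
I2: z[0]−=0.828, z[2]+=0.828
solve → V1=0.000, V2=-0.8859
aux → i_L1=-0.8784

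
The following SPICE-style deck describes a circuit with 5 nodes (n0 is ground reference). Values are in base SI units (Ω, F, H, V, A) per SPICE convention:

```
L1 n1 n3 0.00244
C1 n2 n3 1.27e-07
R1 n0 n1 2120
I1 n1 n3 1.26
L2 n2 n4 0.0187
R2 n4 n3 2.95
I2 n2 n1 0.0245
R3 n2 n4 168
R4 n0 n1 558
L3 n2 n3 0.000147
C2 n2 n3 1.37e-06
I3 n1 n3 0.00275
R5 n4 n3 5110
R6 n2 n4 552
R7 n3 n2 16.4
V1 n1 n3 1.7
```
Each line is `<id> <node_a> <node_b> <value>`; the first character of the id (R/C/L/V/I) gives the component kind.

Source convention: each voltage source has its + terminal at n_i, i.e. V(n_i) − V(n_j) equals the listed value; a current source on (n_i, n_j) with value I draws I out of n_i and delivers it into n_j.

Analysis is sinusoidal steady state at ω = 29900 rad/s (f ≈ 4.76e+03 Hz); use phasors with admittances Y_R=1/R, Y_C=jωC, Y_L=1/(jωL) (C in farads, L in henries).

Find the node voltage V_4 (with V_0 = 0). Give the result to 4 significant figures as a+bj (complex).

Element admittances at ω=29900 rad/s:
  Y(L1) = 0.000-0.01371j S between n1,n3
  Y(C1) = 0.000+0.003797j S between n2,n3
  Y(R1) = 0.0004717+0.000j S between n0,n1
  I1: injects 1.26 A into n3 (from n1)
  Y(L2) = 0.000-0.001788j S between n2,n4
  Y(R2) = 0.3390+0.000j S between n4,n3
  I2: injects 0.0245 A into n1 (from n2)
  Y(R3) = 0.005952+0.000j S between n2,n4
  Y(R4) = 0.001792+0.000j S between n0,n1
  Y(L3) = 0.000-0.2275j S between n2,n3
  Y(C2) = 0.000+0.04096j S between n2,n3
  I3: injects 0.00275 A into n3 (from n1)
  Y(R5) = 0.0001957+0.000j S between n4,n3
  Y(R6) = 0.001812+0.000j S between n2,n4
  Y(R7) = 0.06098+0.000j S between n3,n2
  V1: constraint V(n1)−V(n3) = 1.7
Assemble and solve the 5×5 MNA system:
  V(n1)=0.000+0.000j  V(n2)=-1.743-0.1167j  V(n3)=-1.700+0.000j  V(n4)=-1.702-0.002396j
  i(V1)=-1.238+0.02330j

-1.702-0.002396j V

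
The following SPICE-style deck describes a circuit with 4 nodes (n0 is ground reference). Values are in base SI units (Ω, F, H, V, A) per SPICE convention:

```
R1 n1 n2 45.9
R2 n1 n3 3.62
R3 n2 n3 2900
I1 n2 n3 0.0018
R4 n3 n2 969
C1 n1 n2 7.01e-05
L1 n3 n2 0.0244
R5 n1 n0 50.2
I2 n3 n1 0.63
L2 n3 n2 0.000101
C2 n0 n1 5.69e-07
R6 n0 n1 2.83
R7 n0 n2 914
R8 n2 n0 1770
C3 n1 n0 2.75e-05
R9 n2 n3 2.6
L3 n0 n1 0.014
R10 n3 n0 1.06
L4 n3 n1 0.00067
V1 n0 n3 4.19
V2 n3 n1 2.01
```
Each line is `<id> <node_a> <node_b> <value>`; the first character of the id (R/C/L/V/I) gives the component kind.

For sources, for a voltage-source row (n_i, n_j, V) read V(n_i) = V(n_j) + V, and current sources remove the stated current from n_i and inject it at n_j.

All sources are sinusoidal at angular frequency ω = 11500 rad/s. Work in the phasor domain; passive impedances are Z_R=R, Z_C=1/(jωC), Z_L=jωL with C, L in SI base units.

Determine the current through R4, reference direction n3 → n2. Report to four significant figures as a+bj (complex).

-0.0004752+0.004016j A

Apply KCL at each of the 3 non-ground nodes and solve the resulting linear system.
Node n1: branches {R1, R2, C1, R5, I2, C2, R6, C3, L3, L4, V2} → V_1 = -6.200+0.000j
Node n2: branches {R1, R3, I1, R4, C1, L1, L2, R7, R8, R9} → V_2 = -3.730-3.892j
Node n3: branches {R2, R3, I1, R4, L1, I2, L2, R9, R10, L4, V1, V2} → V_3 = -4.190+0.000j
Source currents: i(V1)=-6.273-1.969j, i(V2)=-6.691-3.609j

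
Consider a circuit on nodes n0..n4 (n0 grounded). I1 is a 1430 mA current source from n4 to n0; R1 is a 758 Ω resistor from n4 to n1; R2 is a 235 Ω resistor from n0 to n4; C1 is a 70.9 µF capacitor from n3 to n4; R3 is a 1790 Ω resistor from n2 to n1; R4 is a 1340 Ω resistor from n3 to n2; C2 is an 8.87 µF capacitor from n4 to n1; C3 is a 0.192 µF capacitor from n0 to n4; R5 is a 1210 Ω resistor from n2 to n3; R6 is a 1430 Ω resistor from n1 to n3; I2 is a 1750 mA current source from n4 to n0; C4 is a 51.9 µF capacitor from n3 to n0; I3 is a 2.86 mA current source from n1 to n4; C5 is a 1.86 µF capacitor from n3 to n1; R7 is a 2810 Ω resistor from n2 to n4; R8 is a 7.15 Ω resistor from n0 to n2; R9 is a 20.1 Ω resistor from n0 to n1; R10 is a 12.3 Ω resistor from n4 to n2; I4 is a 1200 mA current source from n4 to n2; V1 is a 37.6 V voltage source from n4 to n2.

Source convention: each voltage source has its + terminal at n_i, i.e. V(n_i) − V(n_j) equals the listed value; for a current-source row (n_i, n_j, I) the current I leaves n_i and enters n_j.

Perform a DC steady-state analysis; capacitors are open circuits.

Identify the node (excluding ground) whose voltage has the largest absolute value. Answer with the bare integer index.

MNA unknowns: 4 node voltages V₁..V_4 plus 1 source current (V1)
I1: z[4]−=1.43, z[0]+=1.43
R1: Y=0.001319 on G[4,1]
R2: Y=0.004255 on G[0,4]
C1: Y=0.000 on G[3,4]
R3: Y=0.0005587 on G[2,1]
R4: Y=0.0007463 on G[3,2]
C2: Y=0.000 on G[4,1]
C3: Y=0.000 on G[0,4]
R5: Y=0.0008264 on G[2,3]
R6: Y=0.0006993 on G[1,3]
I2: z[4]−=1.75, z[0]+=1.75
C4: Y=0.000 on G[3,0]
I3: z[1]−=0.00286, z[4]+=0.00286
C5: Y=0.000 on G[3,1]
R7: Y=0.0003559 on G[2,4]
R8: Y=0.1399 on G[0,2]
R9: Y=0.04975 on G[0,1]
R10: Y=0.08130 on G[4,2]
I4: z[4]−=1.2, z[2]+=1.2
V1: row V4−V2=37.6, i_V1 at 4,2
solve → V1=-0.1511, V2=-23.12, V3=-16.05, V4=14.48
aux → i_V1=-7.528

2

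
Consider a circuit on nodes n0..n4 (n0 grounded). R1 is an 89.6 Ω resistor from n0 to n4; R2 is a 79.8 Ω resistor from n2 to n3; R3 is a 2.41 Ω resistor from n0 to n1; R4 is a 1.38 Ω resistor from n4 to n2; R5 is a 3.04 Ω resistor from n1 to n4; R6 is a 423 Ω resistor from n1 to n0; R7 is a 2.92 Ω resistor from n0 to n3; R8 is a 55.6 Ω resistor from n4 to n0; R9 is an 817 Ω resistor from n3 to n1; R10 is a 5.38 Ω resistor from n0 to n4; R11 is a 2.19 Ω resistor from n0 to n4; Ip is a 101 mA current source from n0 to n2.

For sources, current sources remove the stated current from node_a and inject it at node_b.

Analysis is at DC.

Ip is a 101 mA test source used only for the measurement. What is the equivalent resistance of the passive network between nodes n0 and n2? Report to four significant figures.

R_eq = 2.472 Ω

MNA unknowns: 4 node voltages V₁..V_4
R1: Y=0.01116 on G[0,4]
R2: Y=0.01253 on G[2,3]
R3: Y=0.4149 on G[0,1]
R4: Y=0.7246 on G[4,2]
R5: Y=0.3289 on G[1,4]
R6: Y=0.002364 on G[1,0]
R7: Y=0.3425 on G[0,3]
R8: Y=0.01799 on G[4,0]
R9: Y=0.001224 on G[3,1]
R10: Y=0.1859 on G[0,4]
R11: Y=0.4566 on G[0,4]
Ip: z[0]−=0.101, z[2]+=0.101
solve → V1=0.05040, V2=0.2497, V3=0.008958, V4=0.1145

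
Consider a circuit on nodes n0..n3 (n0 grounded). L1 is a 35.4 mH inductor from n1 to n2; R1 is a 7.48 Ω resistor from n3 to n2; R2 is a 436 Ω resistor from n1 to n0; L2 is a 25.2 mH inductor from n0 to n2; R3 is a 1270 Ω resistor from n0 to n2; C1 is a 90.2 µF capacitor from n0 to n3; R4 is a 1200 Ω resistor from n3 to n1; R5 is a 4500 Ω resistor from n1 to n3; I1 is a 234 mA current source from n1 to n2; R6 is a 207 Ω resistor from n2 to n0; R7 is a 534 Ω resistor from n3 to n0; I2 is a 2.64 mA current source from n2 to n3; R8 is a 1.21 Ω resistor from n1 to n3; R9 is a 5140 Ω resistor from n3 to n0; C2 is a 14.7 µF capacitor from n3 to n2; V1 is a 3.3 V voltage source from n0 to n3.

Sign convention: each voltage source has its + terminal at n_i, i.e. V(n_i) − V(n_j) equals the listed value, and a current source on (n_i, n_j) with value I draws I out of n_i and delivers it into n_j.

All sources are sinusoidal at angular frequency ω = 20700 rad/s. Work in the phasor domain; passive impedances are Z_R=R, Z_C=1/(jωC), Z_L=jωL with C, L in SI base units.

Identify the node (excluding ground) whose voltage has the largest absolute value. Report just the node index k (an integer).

1

Apply KCL at each of the 3 non-ground nodes and solve the resulting linear system.
Node n1: branches {L1, R2, R4, R5, I1, R8} → V_1 = -3.574-0.0009443j
Node n2: branches {L1, R1, L2, R3, I1, R6, I2, C2} → V_2 = -3.000-0.6913j
Node n3: branches {R1, C1, R4, R5, R7, I2, R8, R9, C2, V1} → V_3 = -3.300+0.000j
Source currents: i(V1)=-0.03320-6.160j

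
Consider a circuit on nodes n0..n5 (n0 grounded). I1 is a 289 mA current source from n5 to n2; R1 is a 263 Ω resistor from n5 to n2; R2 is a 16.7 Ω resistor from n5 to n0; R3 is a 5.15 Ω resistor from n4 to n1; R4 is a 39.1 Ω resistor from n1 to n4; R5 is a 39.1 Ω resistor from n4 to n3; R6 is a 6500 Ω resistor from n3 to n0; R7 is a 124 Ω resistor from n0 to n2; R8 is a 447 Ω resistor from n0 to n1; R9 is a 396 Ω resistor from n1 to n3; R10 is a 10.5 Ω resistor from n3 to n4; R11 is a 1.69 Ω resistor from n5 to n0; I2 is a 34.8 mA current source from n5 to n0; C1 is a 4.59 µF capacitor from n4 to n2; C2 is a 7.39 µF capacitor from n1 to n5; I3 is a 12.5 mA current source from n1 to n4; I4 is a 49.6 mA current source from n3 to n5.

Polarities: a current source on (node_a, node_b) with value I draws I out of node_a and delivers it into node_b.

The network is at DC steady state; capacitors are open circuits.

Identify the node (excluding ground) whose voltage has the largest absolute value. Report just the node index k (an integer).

2

Apply KCL at each of the 5 non-ground nodes and solve the resulting linear system.
Node n1: branches {R3, R4, R8, R9, C2, I3} → V_1 = -20.71
Node n2: branches {I1, R1, R7, C1} → V_2 = 24.26
Node n3: branches {R5, R6, R9, R10, I4} → V_3 = -21.23
Node n4: branches {R3, R4, R5, R10, C1, I3} → V_4 = -20.86
Node n5: branches {I1, R1, R2, R11, I2, C2, I4} → V_5 = -0.2776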